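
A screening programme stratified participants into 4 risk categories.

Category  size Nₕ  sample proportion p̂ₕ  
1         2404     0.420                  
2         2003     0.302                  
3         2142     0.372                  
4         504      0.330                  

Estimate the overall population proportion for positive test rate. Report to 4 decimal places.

N = 2404 + 2003 + 2142 + 504 = 7053.
Overall proportion = Σ (Nₕ/N)·p̂ₕ.
Σ Nₕp̂ₕ = 1009.68 + 604.906 + 796.824 + 166.32 = 2577.73.
2577.73 / 7053 = 0.365480... → 0.3655.

0.3655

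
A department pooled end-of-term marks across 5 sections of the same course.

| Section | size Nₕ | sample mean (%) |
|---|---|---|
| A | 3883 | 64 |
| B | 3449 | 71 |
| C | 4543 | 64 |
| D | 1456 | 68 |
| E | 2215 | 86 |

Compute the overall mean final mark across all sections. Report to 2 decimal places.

69.06

x̄_st = (Σ Nₕx̄ₕ) / (Σ Nₕ) = (3883·64 + 3449·71 + 4543·64 + 1456·68 + 2215·86) / 15546
= 1073641 / 15546 = 69.0622... → 69.06.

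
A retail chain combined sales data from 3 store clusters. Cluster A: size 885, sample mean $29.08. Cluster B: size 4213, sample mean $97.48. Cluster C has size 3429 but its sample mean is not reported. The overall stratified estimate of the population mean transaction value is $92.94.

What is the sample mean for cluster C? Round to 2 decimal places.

103.84

Σ Nₕx̄ₕ = N·μ, so 3429·x̄_C = 8527·92.94 − (885·29.08 + 4213·97.48).
= 792499.38 − 436419.04 = 356080.34.
x̄_C = 356080.34 / 3429 = 103.8438... → 103.84.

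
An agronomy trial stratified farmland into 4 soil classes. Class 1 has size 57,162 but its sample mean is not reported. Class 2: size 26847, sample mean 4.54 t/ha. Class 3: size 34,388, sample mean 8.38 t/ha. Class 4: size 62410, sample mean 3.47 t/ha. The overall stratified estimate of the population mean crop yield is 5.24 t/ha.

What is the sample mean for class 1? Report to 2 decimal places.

N = 57162 + 26847 + 34388 + 62410 = 180807.
Overall total = μ·N = 5.24·180807 = 947428.68.
Subtract the known strata: 26847·4.54 + 34388·8.38 + 62410·3.47 = 626619.52.
Remaining total for class 1: 947428.68 − 626619.52 = 320809.16.
Divide by its size: 320809.16 / 57162 = 5.6123... → 5.61.

5.61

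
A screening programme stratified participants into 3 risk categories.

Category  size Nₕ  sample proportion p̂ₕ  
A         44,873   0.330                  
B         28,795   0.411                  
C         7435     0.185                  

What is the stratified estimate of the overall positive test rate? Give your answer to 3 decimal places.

0.345

N = 44873 + 28795 + 7435 = 81103.
Overall proportion = Σ (Nₕ/N)·p̂ₕ.
Σ Nₕp̂ₕ = 14808.09 + 11834.745 + 1375.475 = 28018.31.
28018.31 / 81103 = 0.34547... → 0.345.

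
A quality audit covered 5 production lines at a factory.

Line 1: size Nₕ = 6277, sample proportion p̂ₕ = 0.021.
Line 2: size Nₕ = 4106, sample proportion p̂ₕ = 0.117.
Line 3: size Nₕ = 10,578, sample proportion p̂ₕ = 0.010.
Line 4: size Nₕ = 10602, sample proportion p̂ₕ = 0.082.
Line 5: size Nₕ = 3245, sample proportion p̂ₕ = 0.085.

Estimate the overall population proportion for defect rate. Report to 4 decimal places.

N = 6277 + 4106 + 10578 + 10602 + 3245 = 34808.
Overall proportion = Σ (Nₕ/N)·p̂ₕ.
Σ Nₕp̂ₕ = 131.817 + 480.402 + 105.78 + 869.364 + 275.825 = 1863.188.
1863.188 / 34808 = 0.053528... → 0.0535.

0.0535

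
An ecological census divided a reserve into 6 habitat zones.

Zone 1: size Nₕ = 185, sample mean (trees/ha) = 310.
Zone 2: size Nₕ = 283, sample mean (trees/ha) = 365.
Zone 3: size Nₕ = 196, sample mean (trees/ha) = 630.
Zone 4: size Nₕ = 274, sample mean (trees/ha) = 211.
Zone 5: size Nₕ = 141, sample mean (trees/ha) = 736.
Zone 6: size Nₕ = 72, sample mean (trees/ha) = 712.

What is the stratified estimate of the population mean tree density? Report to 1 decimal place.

N = 1151; weights Wₕ = Nₕ/N = (0.1607, 0.2459, 0.1703, 0.2381, 0.1225, 0.0626).
x̄_st = Σ Wₕ·x̄ₕ = 0.1607·310 + 0.2459·365 + 0.1703·630 + 0.2381·211 + 0.1225·736 + 0.0626·712 ≈ 431.780...
→ 431.8.

431.8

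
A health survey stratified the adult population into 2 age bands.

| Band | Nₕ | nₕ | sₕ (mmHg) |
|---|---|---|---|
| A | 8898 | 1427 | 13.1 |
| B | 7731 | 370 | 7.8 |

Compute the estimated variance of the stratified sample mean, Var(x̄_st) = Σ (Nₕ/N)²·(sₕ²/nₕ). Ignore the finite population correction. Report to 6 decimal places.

0.069973

N = 16629; Wₕ = Nₕ/N.
band A: (8898/16629)²·13.1²/1427 = 0.034432706
band B: (7731/16629)²·7.8²/370 = 0.035540748
Sum = 0.069973454 → 0.069973.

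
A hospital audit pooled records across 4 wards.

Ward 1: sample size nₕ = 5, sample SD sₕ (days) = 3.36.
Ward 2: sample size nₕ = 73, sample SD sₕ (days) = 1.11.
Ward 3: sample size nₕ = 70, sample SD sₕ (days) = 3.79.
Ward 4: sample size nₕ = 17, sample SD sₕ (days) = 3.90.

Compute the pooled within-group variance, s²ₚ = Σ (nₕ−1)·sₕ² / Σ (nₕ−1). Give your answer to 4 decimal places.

8.4991

1: (5−1)·3.36² = 4·11.2896 = 45.1584
2: (73−1)·1.11² = 72·1.2321 = 88.7112
3: (70−1)·3.79² = 69·14.3641 = 991.1229
4: (17−1)·3.90² = 16·15.21 = 243.36
Numerator = 1368.3525; denominator = Σ(nₕ−1) = 161.
s²ₚ = 1368.3525/161 = 8.499084... → 8.4991.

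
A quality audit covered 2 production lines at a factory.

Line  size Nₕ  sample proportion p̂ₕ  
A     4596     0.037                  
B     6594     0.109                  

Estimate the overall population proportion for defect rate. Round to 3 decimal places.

Wₕ = Nₕ/N with N = 11190: 0.4107, 0.5893.
p̂_st = 0.4107·0.037 + 0.5893·0.109 ≈ 0.07943... → 0.079.

0.079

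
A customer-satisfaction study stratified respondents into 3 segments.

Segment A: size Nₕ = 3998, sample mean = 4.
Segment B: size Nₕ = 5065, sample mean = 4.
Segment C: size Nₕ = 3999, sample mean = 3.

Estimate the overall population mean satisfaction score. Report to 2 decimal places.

x̄_st = (Σ Nₕx̄ₕ) / (Σ Nₕ) = (3998·4 + 5065·4 + 3999·3) / 13062
= 48249 / 13062 = 3.6938... → 3.69.

3.69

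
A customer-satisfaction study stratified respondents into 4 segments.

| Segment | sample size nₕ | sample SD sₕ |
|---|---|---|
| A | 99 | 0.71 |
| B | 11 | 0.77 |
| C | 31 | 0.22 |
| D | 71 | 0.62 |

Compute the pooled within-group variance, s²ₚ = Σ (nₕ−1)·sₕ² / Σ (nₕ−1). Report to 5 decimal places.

Degrees of freedom: 98 + 10 + 30 + 70 = 208.
Σ(nₕ−1)sₕ² = 98·0.5041 + 10·0.5929 + 30·0.0484 + 70·0.3844 = 83.6908.
s²ₚ = 83.6908 / 208 = 0.4023596... → 0.40236.

0.40236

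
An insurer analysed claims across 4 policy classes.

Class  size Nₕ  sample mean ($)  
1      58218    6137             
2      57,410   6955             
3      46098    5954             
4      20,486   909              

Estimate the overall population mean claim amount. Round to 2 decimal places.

N = 58218 + 57410 + 46098 + 20486 = 182212.
Overall mean = Σ (Nₕ/N)·x̄ₕ — weight by population share, not a simple average.
Σ Nₕx̄ₕ = 58218·6137 + 57410·6955 + 46098·5954 + 20486·909 = 357283866 + 399286550 + 274467492 + 18621774 = 1049659682.
Divide by N: 1049659682 / 182212 = 5760.6507... → 5760.65.

5760.65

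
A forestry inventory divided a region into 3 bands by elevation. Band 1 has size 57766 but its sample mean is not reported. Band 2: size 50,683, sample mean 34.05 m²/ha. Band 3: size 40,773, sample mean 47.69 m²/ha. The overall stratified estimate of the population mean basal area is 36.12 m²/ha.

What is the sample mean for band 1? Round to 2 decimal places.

29.77

Σ Nₕx̄ₕ = N·μ, so 57766·x̄_1 = 149222·36.12 − (50683·34.05 + 40773·47.69).
= 5389898.64 − 3670220.52 = 1719678.12.
x̄_1 = 1719678.12 / 57766 = 29.7697... → 29.77.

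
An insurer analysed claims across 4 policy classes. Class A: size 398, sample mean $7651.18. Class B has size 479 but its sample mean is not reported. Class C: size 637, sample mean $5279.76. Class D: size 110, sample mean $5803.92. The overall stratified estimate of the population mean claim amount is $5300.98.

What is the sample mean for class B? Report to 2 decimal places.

3260.93

Σ Nₕx̄ₕ = N·μ, so 479·x̄_B = 1624·5300.98 − (398·7651.18 + 637·5279.76 + 110·5803.92).
= 8608791.52 − 7046807.96 = 1561983.56.
x̄_B = 1561983.56 / 479 = 3260.9260... → 3260.93.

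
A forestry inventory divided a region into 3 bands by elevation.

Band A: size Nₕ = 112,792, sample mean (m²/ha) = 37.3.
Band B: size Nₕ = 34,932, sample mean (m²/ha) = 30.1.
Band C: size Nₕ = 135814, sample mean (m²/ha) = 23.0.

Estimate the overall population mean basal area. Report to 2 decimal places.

29.56

x̄_st = (Σ Nₕx̄ₕ) / (Σ Nₕ) = (112792·37.3 + 34932·30.1 + 135814·23.0) / 283538
= 8382316.8 / 283538 = 29.5633... → 29.56.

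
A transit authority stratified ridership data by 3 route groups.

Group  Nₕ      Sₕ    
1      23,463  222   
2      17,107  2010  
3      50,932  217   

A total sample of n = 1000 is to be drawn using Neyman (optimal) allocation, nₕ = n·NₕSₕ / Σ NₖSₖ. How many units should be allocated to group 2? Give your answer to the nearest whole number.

679

1: NₕSₕ = 23463·222 = 5208786
2: NₕSₕ = 17107·2010 = 34385070
3: NₕSₕ = 50932·217 = 11052244
Σ NₕSₕ = 50646100.
n_2 = 1000·34385070/50646100 = 678.928... → 679.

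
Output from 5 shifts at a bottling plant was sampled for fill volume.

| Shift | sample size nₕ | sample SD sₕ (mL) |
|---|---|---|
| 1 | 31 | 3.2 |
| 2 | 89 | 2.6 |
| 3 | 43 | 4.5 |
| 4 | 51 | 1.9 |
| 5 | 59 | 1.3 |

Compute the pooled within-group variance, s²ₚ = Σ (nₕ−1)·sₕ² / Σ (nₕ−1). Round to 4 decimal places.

7.5787

Degrees of freedom: 30 + 88 + 42 + 50 + 58 = 268.
Σ(nₕ−1)sₕ² = 30·10.24 + 88·6.76 + 42·20.25 + 50·3.61 + 58·1.69 = 2031.1.
s²ₚ = 2031.1 / 268 = 7.578731... → 7.5787.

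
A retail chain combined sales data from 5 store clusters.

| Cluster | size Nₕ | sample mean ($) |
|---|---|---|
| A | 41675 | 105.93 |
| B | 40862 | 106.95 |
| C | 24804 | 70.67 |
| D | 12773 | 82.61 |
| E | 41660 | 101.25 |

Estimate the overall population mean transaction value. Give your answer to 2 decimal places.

N = 41675 + 40862 + 24804 + 12773 + 41660 = 161774.
The stratified mean weights each stratum mean by its population share Nₕ/N.
Σ Nₕx̄ₕ = 41675·105.93 + 40862·106.95 + 24804·70.67 + 12773·82.61 + 41660·101.25 = 4414632.75 + 4370190.9 + 1752898.68 + 1055177.53 + 4218075 = 15810974.86.
Divide by N: 15810974.86 / 161774 = 97.7350... → 97.73.

97.73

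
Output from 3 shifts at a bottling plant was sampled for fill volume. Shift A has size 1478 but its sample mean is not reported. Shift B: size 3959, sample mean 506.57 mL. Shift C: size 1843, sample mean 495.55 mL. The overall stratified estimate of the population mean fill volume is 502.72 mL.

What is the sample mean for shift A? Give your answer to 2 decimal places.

N = 1478 + 3959 + 1843 = 7280.
Overall total = μ·N = 502.72·7280 = 3659801.6.
Subtract the known strata: 3959·506.57 + 1843·495.55 = 2918809.28.
Remaining total for shift A: 3659801.6 − 2918809.28 = 740992.32.
Divide by its size: 740992.32 / 1478 = 501.3480... → 501.35.

501.35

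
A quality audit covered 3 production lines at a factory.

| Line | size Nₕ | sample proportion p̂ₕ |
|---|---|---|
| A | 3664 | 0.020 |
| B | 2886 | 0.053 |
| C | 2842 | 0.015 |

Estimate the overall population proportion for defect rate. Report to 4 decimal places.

0.0286

N = 3664 + 2886 + 2842 = 9392.
Overall proportion = Σ (Nₕ/N)·p̂ₕ.
Σ Nₕp̂ₕ = 73.28 + 152.958 + 42.63 = 268.868.
268.868 / 9392 = 0.028627... → 0.0286.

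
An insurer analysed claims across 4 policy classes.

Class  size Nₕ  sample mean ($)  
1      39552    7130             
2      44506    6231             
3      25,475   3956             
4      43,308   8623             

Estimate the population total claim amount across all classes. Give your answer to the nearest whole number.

1: 39552·7130 = 282005760
2: 44506·6231 = 277316886
3: 25475·3956 = 100779100
4: 43308·8623 = 373444884
τ̂ = Σ Nₕx̄ₕ = 1033546630.

1033546630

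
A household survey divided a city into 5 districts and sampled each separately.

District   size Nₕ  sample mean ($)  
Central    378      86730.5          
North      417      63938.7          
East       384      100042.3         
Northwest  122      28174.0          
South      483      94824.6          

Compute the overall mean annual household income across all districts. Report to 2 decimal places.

N = 1784; weights Wₕ = Nₕ/N = (0.2119, 0.2337, 0.2152, 0.0684, 0.2707).
x̄_st = Σ Wₕ·x̄ₕ = 0.2119·86730.5 + 0.2337·63938.7 + 0.2152·100042.3 + 0.0684·28174.0 + 0.2707·94824.6 ≈ 82455.3363...
→ 82455.34.

82455.34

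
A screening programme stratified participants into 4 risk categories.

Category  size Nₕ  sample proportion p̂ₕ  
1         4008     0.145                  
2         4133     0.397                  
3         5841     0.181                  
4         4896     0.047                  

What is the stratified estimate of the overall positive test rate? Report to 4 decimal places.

0.1859

Wₕ = Nₕ/N with N = 18878: 0.2123, 0.2189, 0.3094, 0.2593.
p̂_st = 0.2123·0.145 + 0.2189·0.397 + 0.3094·0.181 + 0.2593·0.047 ≈ 0.185893... → 0.1859.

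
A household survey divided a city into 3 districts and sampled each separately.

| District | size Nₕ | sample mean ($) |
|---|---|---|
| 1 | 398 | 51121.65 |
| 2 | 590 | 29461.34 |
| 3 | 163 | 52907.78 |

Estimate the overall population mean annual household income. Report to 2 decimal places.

x̄_st = (Σ Nₕx̄ₕ) / (Σ Nₕ) = (398·51121.65 + 590·29461.34 + 163·52907.78) / 1151
= 46352575.44 / 1151 = 40271.5686... → 40271.57.

40271.57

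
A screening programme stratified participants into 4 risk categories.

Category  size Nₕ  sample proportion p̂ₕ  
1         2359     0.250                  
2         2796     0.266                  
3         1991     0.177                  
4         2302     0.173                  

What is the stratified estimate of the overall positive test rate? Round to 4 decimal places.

Wₕ = Nₕ/N with N = 9448: 0.2497, 0.2959, 0.2107, 0.2436.
p̂_st = 0.2497·0.250 + 0.2959·0.266 + 0.2107·0.177 + 0.2436·0.173 ≈ 0.220590... → 0.2206.

0.2206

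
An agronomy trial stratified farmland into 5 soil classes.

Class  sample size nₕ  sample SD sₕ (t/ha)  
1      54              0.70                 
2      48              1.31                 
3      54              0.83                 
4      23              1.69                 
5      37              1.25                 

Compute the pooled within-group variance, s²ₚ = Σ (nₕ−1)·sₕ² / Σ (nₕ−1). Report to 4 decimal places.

Degrees of freedom: 53 + 47 + 53 + 22 + 36 = 211.
Σ(nₕ−1)sₕ² = 53·0.49 + 47·1.7161 + 53·0.6889 + 22·2.8561 + 36·1.5625 = 262.2226.
s²ₚ = 262.2226 / 211 = 1.242761... → 1.2428.

1.2428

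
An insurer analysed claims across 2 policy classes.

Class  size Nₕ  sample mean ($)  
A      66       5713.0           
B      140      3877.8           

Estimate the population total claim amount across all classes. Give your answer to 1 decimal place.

919950.0

Population total = Σ Nₕ·x̄ₕ (each stratum's size times its mean).
66·5713.0 + 140·3877.8 = 377058 + 542892 = 919950.0.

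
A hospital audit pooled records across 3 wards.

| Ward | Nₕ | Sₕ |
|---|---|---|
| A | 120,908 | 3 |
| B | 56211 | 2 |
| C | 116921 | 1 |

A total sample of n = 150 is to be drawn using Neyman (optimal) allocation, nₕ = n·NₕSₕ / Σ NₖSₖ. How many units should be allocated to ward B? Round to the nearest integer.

28

Σ NₕSₕ = 120908·3 + 56211·2 + 116921·1 = 592067.
Share for B: 112422/592067 = 0.18988.
n_B = 150 × 0.18988 = 28.482... → 28.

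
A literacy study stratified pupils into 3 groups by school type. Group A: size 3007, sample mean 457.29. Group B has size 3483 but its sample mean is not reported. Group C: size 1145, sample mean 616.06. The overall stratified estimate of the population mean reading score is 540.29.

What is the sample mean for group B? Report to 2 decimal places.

587.04

Σ Nₕx̄ₕ = N·μ, so 3483·x̄_B = 7635·540.29 − (3007·457.29 + 1145·616.06).
= 4125114.15 − 2080459.73 = 2044654.42.
x̄_B = 2044654.42 / 3483 = 587.0383... → 587.04.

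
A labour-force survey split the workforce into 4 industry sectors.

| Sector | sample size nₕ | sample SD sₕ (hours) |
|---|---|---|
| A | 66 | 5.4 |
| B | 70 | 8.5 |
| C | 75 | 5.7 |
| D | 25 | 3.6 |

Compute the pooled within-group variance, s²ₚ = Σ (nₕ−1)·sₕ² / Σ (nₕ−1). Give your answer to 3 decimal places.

41.362

Degrees of freedom: 65 + 69 + 74 + 24 = 232.
Σ(nₕ−1)sₕ² = 65·29.16 + 69·72.25 + 74·32.49 + 24·12.96 = 9595.95.
s²ₚ = 9595.95 / 232 = 41.36185... → 41.362.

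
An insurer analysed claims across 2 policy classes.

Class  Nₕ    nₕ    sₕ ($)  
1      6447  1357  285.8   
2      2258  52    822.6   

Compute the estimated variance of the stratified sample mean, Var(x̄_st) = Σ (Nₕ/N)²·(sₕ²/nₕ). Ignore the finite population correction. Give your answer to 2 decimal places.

908.57

N = 8705; Wₕ = Nₕ/N.
class 1: (6447/8705)²·285.8²/1357 = 33.01584
class 2: (2258/8705)²·822.6²/52 = 875.55693
Sum = 908.57278 → 908.57.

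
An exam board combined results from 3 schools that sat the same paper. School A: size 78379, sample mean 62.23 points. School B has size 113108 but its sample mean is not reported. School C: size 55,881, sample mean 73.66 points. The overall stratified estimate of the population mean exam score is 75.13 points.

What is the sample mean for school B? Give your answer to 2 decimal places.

N = 78379 + 113108 + 55881 = 247368.
Overall total = μ·N = 75.13·247368 = 18584757.84.
Subtract the known strata: 78379·62.23 + 55881·73.66 = 8993719.63.
Remaining total for school B: 18584757.84 − 8993719.63 = 9591038.21.
Divide by its size: 9591038.21 / 113108 = 84.7954... → 84.80.

84.80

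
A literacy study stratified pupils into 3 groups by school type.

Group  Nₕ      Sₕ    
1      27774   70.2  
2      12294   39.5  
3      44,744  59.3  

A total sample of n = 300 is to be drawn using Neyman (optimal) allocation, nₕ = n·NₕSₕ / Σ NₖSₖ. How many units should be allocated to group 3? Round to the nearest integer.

156

1: NₕSₕ = 27774·70.2 = 1949734.8
2: NₕSₕ = 12294·39.5 = 485613
3: NₕSₕ = 44744·59.3 = 2653319.2
Σ NₕSₕ = 5088667.
n_3 = 300·2653319.2/5088667 = 156.425... → 156.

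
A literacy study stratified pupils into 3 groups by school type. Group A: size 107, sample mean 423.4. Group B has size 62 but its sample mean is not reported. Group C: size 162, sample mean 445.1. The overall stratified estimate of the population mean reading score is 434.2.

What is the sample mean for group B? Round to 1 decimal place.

424.4

Σ Nₕx̄ₕ = N·μ, so 62·x̄_B = 331·434.2 − (107·423.4 + 162·445.1).
= 143720.2 − 117410 = 26310.2.
x̄_B = 26310.2 / 62 = 424.358... → 424.4.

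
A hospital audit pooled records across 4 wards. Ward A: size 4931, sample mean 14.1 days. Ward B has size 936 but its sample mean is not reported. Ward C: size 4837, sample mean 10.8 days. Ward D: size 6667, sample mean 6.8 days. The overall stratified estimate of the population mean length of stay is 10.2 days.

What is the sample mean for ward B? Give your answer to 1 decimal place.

N = 4931 + 936 + 4837 + 6667 = 17371.
Overall total = μ·N = 10.2·17371 = 177184.2.
Subtract the known strata: 4931·14.1 + 4837·10.8 + 6667·6.8 = 167102.3.
Remaining total for ward B: 177184.2 − 167102.3 = 10081.9.
Divide by its size: 10081.9 / 936 = 10.771... → 10.8.

10.8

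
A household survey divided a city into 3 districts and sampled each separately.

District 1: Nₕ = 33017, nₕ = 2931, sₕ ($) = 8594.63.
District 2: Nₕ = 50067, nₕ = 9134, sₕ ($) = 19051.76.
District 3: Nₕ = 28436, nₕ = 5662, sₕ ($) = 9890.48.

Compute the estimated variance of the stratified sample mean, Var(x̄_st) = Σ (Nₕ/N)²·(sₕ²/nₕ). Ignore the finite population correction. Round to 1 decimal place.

11341.9

N = 111520; Wₕ = Nₕ/N.
district 1: (33017/111520)²·8594.63²/2931 = 2209.0638
district 2: (50067/111520)²·19051.76²/9134 = 8009.5260
district 3: (28436/111520)²·9890.48²/5662 = 1123.3016
Sum = 11341.8913 → 11341.9.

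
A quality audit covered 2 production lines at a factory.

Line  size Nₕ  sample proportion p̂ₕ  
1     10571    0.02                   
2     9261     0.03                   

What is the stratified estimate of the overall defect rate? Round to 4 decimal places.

0.0247

Wₕ = Nₕ/N with N = 19832: 0.5330, 0.4670.
p̂_st = 0.5330·0.02 + 0.4670·0.03 ≈ 0.024670... → 0.0247.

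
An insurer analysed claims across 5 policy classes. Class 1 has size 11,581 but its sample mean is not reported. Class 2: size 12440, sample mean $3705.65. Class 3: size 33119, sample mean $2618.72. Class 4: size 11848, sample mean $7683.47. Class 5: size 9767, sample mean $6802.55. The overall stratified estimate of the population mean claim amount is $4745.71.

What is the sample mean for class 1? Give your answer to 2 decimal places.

7205.46

Σ Nₕx̄ₕ = N·μ, so 11581·x̄_1 = 78755·4745.71 − (12440·3705.65 + 33119·2618.72 + 11848·7683.47 + 9767·6802.55).
= 373748391.05 − 290301932.09 = 83446458.96.
x̄_1 = 83446458.96 / 11581 = 7205.4623... → 7205.46.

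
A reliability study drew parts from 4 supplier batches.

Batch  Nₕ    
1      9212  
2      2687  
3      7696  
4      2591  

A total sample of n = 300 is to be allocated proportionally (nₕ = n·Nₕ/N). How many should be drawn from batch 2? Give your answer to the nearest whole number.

N = 9212 + 2687 + 7696 + 2591 = 22186.
n_2 = 300·2687/22186 = 36.334... → 36.

36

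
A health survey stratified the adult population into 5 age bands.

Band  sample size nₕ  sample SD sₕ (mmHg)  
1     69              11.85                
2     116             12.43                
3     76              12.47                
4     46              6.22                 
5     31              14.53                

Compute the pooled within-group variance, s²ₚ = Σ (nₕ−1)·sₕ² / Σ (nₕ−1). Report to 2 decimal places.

1: (69−1)·11.85² = 68·140.4225 = 9548.73
2: (116−1)·12.43² = 115·154.5049 = 17768.0635
3: (76−1)·12.47² = 75·155.5009 = 11662.5675
4: (46−1)·6.22² = 45·38.6884 = 1740.978
5: (31−1)·14.53² = 30·211.1209 = 6333.627
Numerator = 47053.966; denominator = Σ(nₕ−1) = 333.
s²ₚ = 47053.966/333 = 141.3032... → 141.30.

141.30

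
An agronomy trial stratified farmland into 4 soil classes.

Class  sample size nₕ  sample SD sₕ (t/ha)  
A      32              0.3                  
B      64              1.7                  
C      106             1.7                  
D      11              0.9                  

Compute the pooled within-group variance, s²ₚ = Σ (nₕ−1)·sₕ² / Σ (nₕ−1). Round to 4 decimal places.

2.3752

A: (32−1)·0.3² = 31·0.09 = 2.79
B: (64−1)·1.7² = 63·2.89 = 182.07
C: (106−1)·1.7² = 105·2.89 = 303.45
D: (11−1)·0.9² = 10·0.81 = 8.1
Numerator = 496.41; denominator = Σ(nₕ−1) = 209.
s²ₚ = 496.41/209 = 2.375167... → 2.3752.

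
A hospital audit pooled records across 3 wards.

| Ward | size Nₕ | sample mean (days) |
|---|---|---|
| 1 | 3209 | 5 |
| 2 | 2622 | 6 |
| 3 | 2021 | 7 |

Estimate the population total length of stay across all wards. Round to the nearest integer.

45924

Population total = Σ Nₕ·x̄ₕ (each stratum's size times its mean).
3209·5 + 2622·6 + 2021·7 = 16045 + 15732 + 14147 = 45924.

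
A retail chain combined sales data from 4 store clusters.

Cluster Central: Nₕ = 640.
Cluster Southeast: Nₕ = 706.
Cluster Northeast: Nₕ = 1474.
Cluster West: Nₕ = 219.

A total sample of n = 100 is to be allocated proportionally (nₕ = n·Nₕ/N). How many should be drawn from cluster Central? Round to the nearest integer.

Share of cluster Central = 640/3039 = 0.21060.
Allocate 100 × 0.21060 = 21.060... → 21.

21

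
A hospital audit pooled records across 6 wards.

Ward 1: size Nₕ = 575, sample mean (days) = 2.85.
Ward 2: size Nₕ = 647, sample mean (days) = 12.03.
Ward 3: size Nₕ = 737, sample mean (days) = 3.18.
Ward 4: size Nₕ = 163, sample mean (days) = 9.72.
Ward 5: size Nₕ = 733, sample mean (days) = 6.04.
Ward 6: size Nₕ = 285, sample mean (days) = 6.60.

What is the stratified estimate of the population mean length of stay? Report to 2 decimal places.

N = 3140; weights Wₕ = Nₕ/N = (0.1831, 0.2061, 0.2347, 0.0519, 0.2334, 0.0908).
x̄_st = Σ Wₕ·x̄ₕ = 0.1831·2.85 + 0.2061·12.03 + 0.2347·3.18 + 0.0519·9.72 + 0.2334·6.04 + 0.0908·6.60 ≈ 6.2607...
→ 6.26.

6.26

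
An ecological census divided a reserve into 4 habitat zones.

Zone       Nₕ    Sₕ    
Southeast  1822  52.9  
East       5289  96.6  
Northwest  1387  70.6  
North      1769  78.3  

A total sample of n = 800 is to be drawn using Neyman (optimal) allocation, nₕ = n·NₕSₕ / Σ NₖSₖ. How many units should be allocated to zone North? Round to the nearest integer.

Southeast: NₕSₕ = 1822·52.9 = 96383.8
East: NₕSₕ = 5289·96.6 = 510917.4
Northwest: NₕSₕ = 1387·70.6 = 97922.2
North: NₕSₕ = 1769·78.3 = 138512.7
Σ NₕSₕ = 843736.1.
n_North = 800·138512.7/843736.1 = 131.333... → 131.

131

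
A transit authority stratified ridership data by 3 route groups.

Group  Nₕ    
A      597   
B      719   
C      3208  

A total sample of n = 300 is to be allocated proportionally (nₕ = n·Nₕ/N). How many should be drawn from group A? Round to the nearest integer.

N = 597 + 719 + 3208 = 4524.
n_A = 300·597/4524 = 39.589... → 40.

40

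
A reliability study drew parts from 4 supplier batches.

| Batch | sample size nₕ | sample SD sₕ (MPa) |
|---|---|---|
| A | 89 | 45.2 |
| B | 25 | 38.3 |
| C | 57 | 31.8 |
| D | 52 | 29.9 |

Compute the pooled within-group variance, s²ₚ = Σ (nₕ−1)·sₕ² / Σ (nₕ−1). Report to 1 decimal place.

Degrees of freedom: 88 + 24 + 56 + 51 = 219.
Σ(nₕ−1)sₕ² = 88·2043.04 + 24·1466.89 + 56·1011.24 + 51·894.01 = 317216.83.
s²ₚ = 317216.83 / 219 = 1448.479... → 1448.5.

1448.5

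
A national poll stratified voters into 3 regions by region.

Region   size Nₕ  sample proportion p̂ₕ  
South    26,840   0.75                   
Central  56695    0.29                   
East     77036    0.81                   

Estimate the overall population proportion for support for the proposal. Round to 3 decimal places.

0.616

N = 26840 + 56695 + 77036 = 160571.
Overall proportion = Σ (Nₕ/N)·p̂ₕ.
Σ Nₕp̂ₕ = 20130 + 16441.55 + 62399.16 = 98970.71.
98970.71 / 160571 = 0.61637... → 0.616.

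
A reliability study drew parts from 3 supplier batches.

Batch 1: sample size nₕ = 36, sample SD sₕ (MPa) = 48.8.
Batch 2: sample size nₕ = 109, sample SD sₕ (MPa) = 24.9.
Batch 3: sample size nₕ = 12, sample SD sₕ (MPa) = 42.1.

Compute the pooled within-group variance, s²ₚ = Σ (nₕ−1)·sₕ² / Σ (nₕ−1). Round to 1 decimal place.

1: (36−1)·48.8² = 35·2381.44 = 83350.4
2: (109−1)·24.9² = 108·620.01 = 66961.08
3: (12−1)·42.1² = 11·1772.41 = 19496.51
Numerator = 169807.99; denominator = Σ(nₕ−1) = 154.
s²ₚ = 169807.99/154 = 1102.649... → 1102.6.

1102.6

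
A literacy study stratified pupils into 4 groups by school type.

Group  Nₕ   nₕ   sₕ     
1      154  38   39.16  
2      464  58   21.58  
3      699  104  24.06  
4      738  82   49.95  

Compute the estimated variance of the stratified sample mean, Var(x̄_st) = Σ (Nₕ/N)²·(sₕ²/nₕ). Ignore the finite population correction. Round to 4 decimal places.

5.2041

N = 2055; Wₕ = Nₕ/N.
group 1: (154/2055)²·39.16²/38 = 0.2266311
group 2: (464/2055)²·21.58²/58 = 0.4093428
group 3: (699/2055)²·24.06²/104 = 0.6440041
group 4: (738/2055)²·49.95²/82 = 3.9241555
Sum = 5.2041335 → 5.2041.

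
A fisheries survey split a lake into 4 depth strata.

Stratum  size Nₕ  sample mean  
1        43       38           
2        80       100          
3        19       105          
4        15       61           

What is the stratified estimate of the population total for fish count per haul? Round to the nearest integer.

12544

Estimate total by summing Nₕ·x̄ₕ over strata.
43·38 + 80·100 + 19·105 + 15·61 = 1634 + 8000 + 1995 + 915 = 12544.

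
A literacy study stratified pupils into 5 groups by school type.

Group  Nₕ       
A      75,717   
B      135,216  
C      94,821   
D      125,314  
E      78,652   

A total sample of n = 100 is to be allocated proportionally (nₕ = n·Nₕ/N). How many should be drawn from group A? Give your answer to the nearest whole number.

15

Share of group A = 75717/509720 = 0.14855.
Allocate 100 × 0.14855 = 14.855... → 15.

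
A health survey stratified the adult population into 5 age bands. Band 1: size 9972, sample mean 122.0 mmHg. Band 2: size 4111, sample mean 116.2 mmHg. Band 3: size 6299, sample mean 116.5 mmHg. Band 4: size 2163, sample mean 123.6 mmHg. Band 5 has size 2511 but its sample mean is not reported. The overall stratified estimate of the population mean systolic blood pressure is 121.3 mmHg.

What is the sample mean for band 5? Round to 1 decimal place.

N = 9972 + 4111 + 6299 + 2163 + 2511 = 25056.
Overall total = μ·N = 121.3·25056 = 3039292.8.
Subtract the known strata: 9972·122.0 + 4111·116.2 + 6299·116.5 + 2163·123.6 = 2695462.5.
Remaining total for band 5: 3039292.8 − 2695462.5 = 343830.3.
Divide by its size: 343830.3 / 2511 = 136.930... → 136.9.

136.9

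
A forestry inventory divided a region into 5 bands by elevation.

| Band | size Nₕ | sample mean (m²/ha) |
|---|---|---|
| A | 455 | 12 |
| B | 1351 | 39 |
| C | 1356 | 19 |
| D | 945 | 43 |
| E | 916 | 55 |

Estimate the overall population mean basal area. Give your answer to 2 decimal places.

x̄_st = (Σ Nₕx̄ₕ) / (Σ Nₕ) = (455·12 + 1351·39 + 1356·19 + 945·43 + 916·55) / 5023
= 174928 / 5023 = 34.8254... → 34.83.

34.83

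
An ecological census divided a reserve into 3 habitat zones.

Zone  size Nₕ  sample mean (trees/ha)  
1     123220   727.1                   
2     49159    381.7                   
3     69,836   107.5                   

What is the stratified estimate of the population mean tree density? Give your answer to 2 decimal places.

478.35

x̄_st = (Σ Nₕx̄ₕ) / (Σ Nₕ) = (123220·727.1 + 49159·381.7 + 69836·107.5) / 242215
= 115864622.3 / 242215 = 478.3544... → 478.35.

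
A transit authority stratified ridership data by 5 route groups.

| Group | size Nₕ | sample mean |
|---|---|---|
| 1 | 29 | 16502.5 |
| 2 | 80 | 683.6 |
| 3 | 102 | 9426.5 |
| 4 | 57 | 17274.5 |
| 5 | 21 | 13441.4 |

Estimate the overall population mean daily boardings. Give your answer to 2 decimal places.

N = 289; weights Wₕ = Nₕ/N = (0.1003, 0.2768, 0.3529, 0.1972, 0.0727).
x̄_st = Σ Wₕ·x̄ₕ = 0.1003·16502.5 + 0.2768·683.6 + 0.3529·9426.5 + 0.1972·17274.5 + 0.0727·13441.4 ≈ 9555.9841...
→ 9555.98.

9555.98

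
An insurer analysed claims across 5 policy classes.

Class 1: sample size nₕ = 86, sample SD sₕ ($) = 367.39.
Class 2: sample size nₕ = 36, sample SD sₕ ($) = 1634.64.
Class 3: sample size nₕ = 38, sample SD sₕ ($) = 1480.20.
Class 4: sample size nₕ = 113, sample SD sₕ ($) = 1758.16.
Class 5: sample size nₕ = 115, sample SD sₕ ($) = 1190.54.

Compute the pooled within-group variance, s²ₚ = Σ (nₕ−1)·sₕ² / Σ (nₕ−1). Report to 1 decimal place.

Degrees of freedom: 85 + 35 + 37 + 112 + 114 = 383.
Σ(nₕ−1)sₕ² = 85·134975.4121 + 35·2672047.9296 + 37·2190992.04 + 112·3091126.5856 + 114·1417385.4916 = 693849416.6741.
s²ₚ = 693849416.6741 / 383 = 1811617.276... → 1811617.3.

1811617.3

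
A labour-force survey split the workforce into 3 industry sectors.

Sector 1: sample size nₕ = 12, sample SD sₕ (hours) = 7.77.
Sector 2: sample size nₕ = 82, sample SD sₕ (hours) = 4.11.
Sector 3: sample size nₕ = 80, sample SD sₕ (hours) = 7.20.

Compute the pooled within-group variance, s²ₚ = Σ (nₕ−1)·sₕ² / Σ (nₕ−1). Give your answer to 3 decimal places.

35.835

1: (12−1)·7.77² = 11·60.3729 = 664.1019
2: (82−1)·4.11² = 81·16.8921 = 1368.2601
3: (80−1)·7.20² = 79·51.84 = 4095.36
Numerator = 6127.722; denominator = Σ(nₕ−1) = 171.
s²ₚ = 6127.722/171 = 35.83463... → 35.835.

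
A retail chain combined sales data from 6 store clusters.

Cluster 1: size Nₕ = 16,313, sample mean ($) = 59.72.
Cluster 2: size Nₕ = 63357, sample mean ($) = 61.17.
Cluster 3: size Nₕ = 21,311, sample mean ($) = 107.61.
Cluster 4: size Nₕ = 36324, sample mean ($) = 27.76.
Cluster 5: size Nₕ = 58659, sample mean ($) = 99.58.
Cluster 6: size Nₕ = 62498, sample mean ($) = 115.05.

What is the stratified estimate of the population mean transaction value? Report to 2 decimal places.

81.96

N = 16313 + 63357 + 21311 + 36324 + 58659 + 62498 = 258462.
Weight each subgroup mean by Nₕ/N and sum.
Σ Nₕx̄ₕ = 16313·59.72 + 63357·61.17 + 21311·107.61 + 36324·27.76 + 58659·99.58 + 62498·115.05 = 974212.36 + 3875547.69 + 2293276.71 + 1008354.24 + 5841263.22 + 7190394.9 = 21183049.12.
Divide by N: 21183049.12 / 258462 = 81.9581... → 81.96.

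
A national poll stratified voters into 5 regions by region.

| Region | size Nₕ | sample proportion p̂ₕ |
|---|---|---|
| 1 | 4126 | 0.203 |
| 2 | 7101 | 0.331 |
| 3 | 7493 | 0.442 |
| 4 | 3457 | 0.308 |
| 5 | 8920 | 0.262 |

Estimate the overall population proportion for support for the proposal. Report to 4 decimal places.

N = 4126 + 7101 + 7493 + 3457 + 8920 = 31097.
Overall proportion = Σ (Nₕ/N)·p̂ₕ.
Σ Nₕp̂ₕ = 837.578 + 2350.431 + 3311.906 + 1064.756 + 2337.04 = 9901.711.
9901.711 / 31097 = 0.318414... → 0.3184.

0.3184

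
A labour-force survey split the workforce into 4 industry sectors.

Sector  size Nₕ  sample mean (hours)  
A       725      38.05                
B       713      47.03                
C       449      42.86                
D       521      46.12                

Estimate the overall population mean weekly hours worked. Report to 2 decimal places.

43.35

N = 2408; weights Wₕ = Nₕ/N = (0.3011, 0.2961, 0.1865, 0.2164).
x̄_st = Σ Wₕ·x̄ₕ = 0.3011·38.05 + 0.2961·47.03 + 0.1865·42.86 + 0.2164·46.12 ≈ 43.3519...
→ 43.35.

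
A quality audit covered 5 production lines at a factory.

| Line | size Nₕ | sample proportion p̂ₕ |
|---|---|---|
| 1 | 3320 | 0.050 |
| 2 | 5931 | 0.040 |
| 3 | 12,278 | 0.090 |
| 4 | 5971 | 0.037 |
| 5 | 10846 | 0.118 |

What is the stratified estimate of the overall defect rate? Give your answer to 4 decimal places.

N = 3320 + 5931 + 12278 + 5971 + 10846 = 38346.
Overall proportion = Σ (Nₕ/N)·p̂ₕ.
Σ Nₕp̂ₕ = 166 + 237.24 + 1105.02 + 220.927 + 1279.828 = 3009.015.
3009.015 / 38346 = 0.078470... → 0.0785.

0.0785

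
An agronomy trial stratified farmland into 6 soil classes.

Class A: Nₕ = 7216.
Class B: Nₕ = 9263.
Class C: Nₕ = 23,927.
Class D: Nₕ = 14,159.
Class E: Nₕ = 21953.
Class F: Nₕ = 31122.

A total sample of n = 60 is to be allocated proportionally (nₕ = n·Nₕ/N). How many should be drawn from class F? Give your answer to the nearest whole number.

N = 7216 + 9263 + 23927 + 14159 + 21953 + 31122 = 107640.
n_F = 60·31122/107640 = 17.348... → 17.

17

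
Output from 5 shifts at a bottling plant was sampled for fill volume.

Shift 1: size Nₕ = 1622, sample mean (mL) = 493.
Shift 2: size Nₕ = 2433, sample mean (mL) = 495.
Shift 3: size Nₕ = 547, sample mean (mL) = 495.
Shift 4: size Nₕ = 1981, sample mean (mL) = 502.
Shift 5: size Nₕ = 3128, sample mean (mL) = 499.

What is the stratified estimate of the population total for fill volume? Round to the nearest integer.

4830080

Population total = Σ Nₕ·x̄ₕ (each stratum's size times its mean).
1622·493 + 2433·495 + 547·495 + 1981·502 + 3128·499 = 799646 + 1204335 + 270765 + 994462 + 1560872 = 4830080.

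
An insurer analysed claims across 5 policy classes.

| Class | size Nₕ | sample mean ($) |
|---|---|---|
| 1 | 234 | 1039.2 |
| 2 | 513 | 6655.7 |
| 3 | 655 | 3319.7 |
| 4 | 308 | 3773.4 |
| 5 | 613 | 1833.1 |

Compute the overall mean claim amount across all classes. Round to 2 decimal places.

3494.55

N = 2323; weights Wₕ = Nₕ/N = (0.1007, 0.2208, 0.2820, 0.1326, 0.2639).
x̄_st = Σ Wₕ·x̄ₕ = 0.1007·1039.2 + 0.2208·6655.7 + 0.2820·3319.7 + 0.1326·3773.4 + 0.2639·1833.1 ≈ 3494.5536...
→ 3494.55.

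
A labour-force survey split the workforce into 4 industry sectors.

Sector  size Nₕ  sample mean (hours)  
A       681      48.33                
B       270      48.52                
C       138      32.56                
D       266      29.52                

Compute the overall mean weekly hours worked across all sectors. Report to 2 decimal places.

43.07

x̄_st = (Σ Nₕx̄ₕ) / (Σ Nₕ) = (681·48.33 + 270·48.52 + 138·32.56 + 266·29.52) / 1355
= 58358.73 / 1355 = 43.0692... → 43.07.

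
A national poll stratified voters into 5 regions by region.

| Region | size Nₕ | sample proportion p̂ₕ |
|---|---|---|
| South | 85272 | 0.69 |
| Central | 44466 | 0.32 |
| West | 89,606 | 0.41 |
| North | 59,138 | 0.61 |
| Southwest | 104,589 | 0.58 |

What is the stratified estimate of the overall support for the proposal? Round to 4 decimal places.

Wₕ = Nₕ/N with N = 383071: 0.2226, 0.1161, 0.2339, 0.1544, 0.2730.
p̂_st = 0.2226·0.69 + 0.1161·0.32 + 0.2339·0.41 + 0.1544·0.61 + 0.2730·0.58 ≈ 0.539172... → 0.5392.

0.5392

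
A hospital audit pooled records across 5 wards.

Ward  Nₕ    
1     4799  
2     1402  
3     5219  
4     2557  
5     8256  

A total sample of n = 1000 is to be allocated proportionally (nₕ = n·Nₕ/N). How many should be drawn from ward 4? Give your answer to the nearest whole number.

N = 4799 + 1402 + 5219 + 2557 + 8256 = 22233.
n_4 = 1000·2557/22233 = 115.009... → 115.

115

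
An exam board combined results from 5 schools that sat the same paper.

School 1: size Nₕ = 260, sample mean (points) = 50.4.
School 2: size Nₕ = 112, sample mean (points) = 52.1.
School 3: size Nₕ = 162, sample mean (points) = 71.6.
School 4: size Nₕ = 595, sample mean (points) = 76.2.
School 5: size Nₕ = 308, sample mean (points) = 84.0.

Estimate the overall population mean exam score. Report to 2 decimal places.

70.81

x̄_st = (Σ Nₕx̄ₕ) / (Σ Nₕ) = (260·50.4 + 112·52.1 + 162·71.6 + 595·76.2 + 308·84.0) / 1437
= 101749.4 / 1437 = 70.8068... → 70.81.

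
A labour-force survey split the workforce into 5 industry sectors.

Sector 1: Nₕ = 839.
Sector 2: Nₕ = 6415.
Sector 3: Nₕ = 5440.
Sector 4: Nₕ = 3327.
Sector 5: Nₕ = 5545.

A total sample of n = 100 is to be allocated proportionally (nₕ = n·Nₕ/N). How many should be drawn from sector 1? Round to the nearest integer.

N = 839 + 6415 + 5440 + 3327 + 5545 = 21566.
n_1 = 100·839/21566 = 3.890... → 4.

4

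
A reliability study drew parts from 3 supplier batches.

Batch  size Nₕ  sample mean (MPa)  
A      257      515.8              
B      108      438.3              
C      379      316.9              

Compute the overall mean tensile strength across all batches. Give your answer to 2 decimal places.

403.23

N = 744; weights Wₕ = Nₕ/N = (0.3454, 0.1452, 0.5094).
x̄_st = Σ Wₕ·x̄ₕ = 0.3454·515.8 + 0.1452·438.3 + 0.5094·316.9 ≈ 403.2286...
→ 403.23.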